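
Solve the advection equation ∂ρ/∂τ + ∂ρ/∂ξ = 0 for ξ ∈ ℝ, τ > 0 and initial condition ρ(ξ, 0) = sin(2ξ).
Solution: By characteristics (dξ/dτ = 1), ρ(ξ,τ) = f(ξ - τ) with f = ρ(·, 0).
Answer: ρ(ξ, τ) = sin(2ξ - 2τ)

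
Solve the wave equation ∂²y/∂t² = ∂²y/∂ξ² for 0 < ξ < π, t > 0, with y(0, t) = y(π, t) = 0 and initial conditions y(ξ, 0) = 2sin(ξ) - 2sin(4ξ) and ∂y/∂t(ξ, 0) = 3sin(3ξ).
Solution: Using separation of variables y = X(ξ)T(t):
Eigenfunctions: sin(nξ), n = 1, 2, 3, ...
General solution: y(ξ, t) = Σ [A_n cos(n t) + B_n sin(n t)] sin(nξ)
From y(ξ,0) = 2sin(ξ) - 2sin(4ξ): A_1=2, A_4=-2. From y_t(ξ,0) = 3sin(3ξ), using y_t(ξ,0) = Σ ω_n B_n sin(nξ) with ω_n = n: B_3 = 3/3 = 1.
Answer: y(ξ, t) = sin(3t)sin(3ξ) + 2sin(ξ)cos(t) - 2sin(4ξ)cos(4t)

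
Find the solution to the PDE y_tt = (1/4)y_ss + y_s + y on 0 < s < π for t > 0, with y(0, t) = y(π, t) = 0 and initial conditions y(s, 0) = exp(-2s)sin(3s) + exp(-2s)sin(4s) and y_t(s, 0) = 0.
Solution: Substitute y = exp(-2s)u, i.e. u = exp(2s)y.
By the product rule, y_s = exp(-2s)(u_s - 2u), y_ss = exp(-2s)(u_ss - 4u_s + 4u), y_tt = exp(-2s)u_tt.
Substituting into the PDE and dividing by exp(-2s): u_tt = (1/4)(u_ss - 4u_s + 4u) + (u_s - 2u) + u.
The lower-order terms cancel, leaving the standard wave equation u_tt = (1/4)u_ss.
Initial data for u: u(s,0) = exp(2s)y(s,0) = sin(3s) + sin(4s); u_t(s,0) = exp(2s)y_t(s,0) = 0. The boundary conditions carry over: u(0,t) = u(π,t) = 0.
Solve for u:
  Using separation of variables u = X(s)T(t):
  Eigenfunctions: sin(ns), n = 1, 2, 3, ...
  General solution: u(s, t) = Σ [A_n cos(n t/2) + B_n sin(n t/2)] sin(ns)
  From u(s,0) = sin(3s) + sin(4s): A_3=1, A_4=1. From u_t(s,0) = 0: all B_n = 0.
Hence u(s,t) = sin(3s)cos(3t/2) + sin(4s)cos(2t).
Transform back: y(s,t) = exp(-2s)u(s,t).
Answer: y(s, t) = exp(-2s)sin(3s)cos(3t/2) + exp(-2s)sin(4s)cos(2t)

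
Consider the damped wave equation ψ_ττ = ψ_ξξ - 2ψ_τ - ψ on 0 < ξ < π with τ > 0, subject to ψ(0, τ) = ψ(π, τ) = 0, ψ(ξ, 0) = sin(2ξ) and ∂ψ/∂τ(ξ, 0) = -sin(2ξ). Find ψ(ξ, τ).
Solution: Substitute ψ = exp(-τ)u, i.e. u = exp(τ)ψ.
By the product rule, ψ_τ = exp(-τ)(u_τ - u), ψ_ττ = exp(-τ)(u_ττ - 2u_τ + u), ψ_ξξ = exp(-τ)u_ξξ.
Substituting into the PDE and dividing by exp(-τ): u_ττ - 2u_τ + u = u_ξξ - 2(u_τ - u) - u.
The lower-order terms cancel, leaving the standard wave equation u_ττ = u_ξξ.
Initial data for u: u(ξ,0) = ψ(ξ,0) = sin(2ξ); u_τ(ξ,0) = ψ_τ(ξ,0) + ψ(ξ,0) = 0. The boundary conditions carry over: u(0,τ) = u(π,τ) = 0.
Solve for u:
  Using separation of variables u = X(ξ)T(τ):
  Eigenfunctions: sin(nξ), n = 1, 2, 3, ...
  General solution: u(ξ, τ) = Σ [A_n cos(n τ) + B_n sin(n τ)] sin(nξ)
  From u(ξ,0) = sin(2ξ): A_2=1. From u_τ(ξ,0) = 0: all B_n = 0.
Hence u(ξ,τ) = sin(2ξ)cos(2τ).
Transform back: ψ(ξ,τ) = exp(-τ)u(ξ,τ).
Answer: ψ(ξ, τ) = exp(-τ)sin(2ξ)cos(2τ)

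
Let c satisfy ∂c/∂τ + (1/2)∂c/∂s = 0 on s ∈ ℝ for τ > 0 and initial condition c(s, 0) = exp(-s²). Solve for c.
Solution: By method of characteristics (waves move right with speed 1/2):
Along characteristics s - (1/2)τ = const, c is constant, so c(s,τ) = f(s - (1/2)τ) with f = c(·, 0).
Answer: c(s, τ) = exp(-(s - τ/2)²)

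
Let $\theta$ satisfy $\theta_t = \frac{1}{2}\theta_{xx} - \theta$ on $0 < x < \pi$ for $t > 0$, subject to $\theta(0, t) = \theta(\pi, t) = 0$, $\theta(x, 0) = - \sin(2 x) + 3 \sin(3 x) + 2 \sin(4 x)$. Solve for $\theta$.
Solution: Substitute $\theta = e^{-t}u$.
Then $\theta_t = e^{-t}(u_t - u)$, $\theta_{xx} = e^{-t}u_{xx}$; substituting and dividing by $e^{-t}$, the lower-order terms cancel: $u_t = \frac{1}{2}u_{xx}$ (standard heat equation).
Data for $u$: $u(x,0) = \theta(x,0) = - \sin(2 x) + 3 \sin(3 x) + 2 \sin(4 x)$. The boundary conditions carry over: $u(0,t) = u(\pi,t) = 0$.
Separating variables: $u = \sum c_n e^{-n^2t/2} \sin(nx)$. From $u(x,0) = - \sin(2 x) + 3 \sin(3 x) + 2 \sin(4 x)$: $c_2=-1, c_3=3, c_4=2$.
So $u(x,t) = - e^{-2 t} \sin(2 x) + 2 e^{-8 t} \sin(4 x) + 3 e^{-9 t/2} \sin(3 x)$, and $\theta(x,t) = e^{-t}u(x,t)$.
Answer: $\theta(x, t) = - e^{-3 t} \sin(2 x) + 2 e^{-9 t} \sin(4 x) + 3 e^{-11 t/2} \sin(3 x)$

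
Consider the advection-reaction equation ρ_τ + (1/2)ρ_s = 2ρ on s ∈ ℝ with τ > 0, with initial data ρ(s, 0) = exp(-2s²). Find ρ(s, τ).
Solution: Substitute ρ = exp(2τ)u.
Then ρ_τ = exp(2τ)(u_τ + 2u), ρ_s = exp(2τ)u_s; substituting and dividing by exp(2τ), the lower-order terms cancel: u_τ + (1/2)u_s = 0 (standard advection equation).
Data for u: u(s,0) = ρ(s,0) = exp(-2s²).
By characteristics (ds/dτ = 1/2), u(s,τ) = f(s - (1/2)τ) with f = u(·, 0).
So u(s,τ) = exp(-2(s - τ/2)²), and ρ(s,τ) = exp(2τ)u(s,τ).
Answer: ρ(s, τ) = exp(2τ)exp(-2(s - τ/2)²)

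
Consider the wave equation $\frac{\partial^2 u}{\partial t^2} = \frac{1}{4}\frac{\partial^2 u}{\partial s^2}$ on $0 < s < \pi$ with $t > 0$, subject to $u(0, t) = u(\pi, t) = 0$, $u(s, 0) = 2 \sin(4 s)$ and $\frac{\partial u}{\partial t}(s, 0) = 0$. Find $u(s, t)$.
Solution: Separating variables: $u = \sum [A_n \cos(\omega_n t) + B_n \sin(\omega_n t)] \sin(ns)$, $\omega_n = n/2$. From ICs: $A_4=2$.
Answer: $u(s, t) = 2 \sin(4 s) \cos(2 t)$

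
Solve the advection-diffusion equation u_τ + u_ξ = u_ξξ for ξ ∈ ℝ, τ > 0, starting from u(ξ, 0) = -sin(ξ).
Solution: Moving frame: η = ξ - τ, σ = τ, u = w(η,σ), so u_τ = w_σ - w_η and u_ξξ = w_ηη.
Hence u_τ + u_ξ = w_σ and the PDE becomes the heat equation w_σ = w_ηη on η ∈ ℝ.
Initial data: w(η,0) = u(η,0) = -sin(η). Each mode sin(nη) decays as exp(-n²σ) on ℝ, so w(η,σ) = Σ c_n exp(-n²σ) sin(nη) with c_1=-1: w(η,σ) = -exp(-σ)sin(η).
Substituting back: u(ξ,τ) = w(ξ - τ, τ).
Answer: u(ξ, τ) = -exp(-τ)sin(ξ - τ)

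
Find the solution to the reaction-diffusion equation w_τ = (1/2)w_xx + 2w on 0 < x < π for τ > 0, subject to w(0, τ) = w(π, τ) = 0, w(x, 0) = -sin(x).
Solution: Substitute w = exp(2τ)u, i.e. u = exp(-2τ)w.
By the product rule, w_τ = exp(2τ)(u_τ + 2u), w_xx = exp(2τ)u_xx.
Substituting into the PDE and dividing by exp(2τ): u_τ + 2u = (1/2)u_xx + 2u.
The lower-order terms cancel, leaving the standard heat equation u_τ = (1/2)u_xx.
Initial data for u: u(x,0) = w(x,0) = -sin(x). The boundary conditions carry over: u(0,τ) = u(π,τ) = 0.
Solve for u:
  Using separation of variables u = X(x)T(τ):
  Eigenfunctions: sin(nx), n = 1, 2, 3, ...
  General solution: u(x, τ) = Σ c_n sin(nx) exp(-n² τ/2)
  Matching u(x,0) = -sin(x) term by term: c_1=-1.
Hence u(x,τ) = -exp(-τ/2)sin(x).
Transform back: w(x,τ) = exp(2τ)u(x,τ).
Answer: w(x, τ) = -exp(3τ/2)sin(x)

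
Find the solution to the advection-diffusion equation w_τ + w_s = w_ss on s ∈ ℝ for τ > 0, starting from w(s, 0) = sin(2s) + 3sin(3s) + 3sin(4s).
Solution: Change to a moving frame: let η = s - τ, σ = τ and write w(s,τ) = u(η,σ).
By the chain rule w_τ = u_σ - u_η, w_s = u_η, w_ss = u_ηη.
Then w_τ + w_s = u_σ: the advection term cancels and the PDE becomes the heat equation u_σ = u_ηη on η ∈ ℝ.
Initial data: u(η,0) = w(η,0) = sin(2η) + 3sin(3η) + 3sin(4η).
On η ∈ ℝ each mode satisfies (sin(nη))″ = -n² sin(nη), so exp(-n²σ) sin(nη) solves the heat equation; by superposition u(η,σ) = Σ c_n exp(-n²σ) sin(nη).
Reading off the coefficients: c_2=1, c_3=3, c_4=3, so u(η,σ) = exp(-4σ)sin(2η) + 3exp(-9σ)sin(3η) + 3exp(-16σ)sin(4η).
Substituting back η = s - τ, σ = τ: w(s,τ) = u(s - τ, τ).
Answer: w(s, τ) = exp(-4τ)sin(2s - 2τ) + 3exp(-9τ)sin(3s - 3τ) + 3exp(-16τ)sin(4s - 4τ)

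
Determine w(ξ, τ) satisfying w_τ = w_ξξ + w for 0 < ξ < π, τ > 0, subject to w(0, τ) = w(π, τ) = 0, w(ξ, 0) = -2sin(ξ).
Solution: Substitute w = exp(τ)u.
Then w_τ = exp(τ)(u_τ + u), w_ξξ = exp(τ)u_ξξ; substituting and dividing by exp(τ), the lower-order terms cancel: u_τ = u_ξξ (standard heat equation).
Data for u: u(ξ,0) = w(ξ,0) = -2sin(ξ). The boundary conditions carry over: u(0,τ) = u(π,τ) = 0.
Separating variables: u = Σ c_n exp(-n²τ) sin(nξ). From u(ξ,0) = -2sin(ξ): c_1=-2.
So u(ξ,τ) = -2exp(-τ)sin(ξ), and w(ξ,τ) = exp(τ)u(ξ,τ).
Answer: w(ξ, τ) = -2sin(ξ)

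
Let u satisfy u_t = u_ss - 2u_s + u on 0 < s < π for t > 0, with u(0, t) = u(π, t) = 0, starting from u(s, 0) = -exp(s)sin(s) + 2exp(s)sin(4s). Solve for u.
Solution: Substitute u = exp(s)w.
Then u_s = exp(s)(w_s + w), u_ss = exp(s)(w_ss + 2w_s + w), u_t = exp(s)w_t; substituting and dividing by exp(s), the lower-order terms cancel: w_t = w_ss (standard heat equation).
Data for w: w(s,0) = exp(-s)u(s,0) = -sin(s) + 2sin(4s). The boundary conditions carry over: w(0,t) = w(π,t) = 0.
Separating variables: w = Σ c_n exp(-n²t) sin(ns). From w(s,0) = -sin(s) + 2sin(4s): c_1=-1, c_4=2.
So w(s,t) = -exp(-t)sin(s) + 2exp(-16t)sin(4s), and u(s,t) = exp(s)w(s,t).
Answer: u(s, t) = -exp(s)exp(-t)sin(s) + 2exp(s)exp(-16t)sin(4s)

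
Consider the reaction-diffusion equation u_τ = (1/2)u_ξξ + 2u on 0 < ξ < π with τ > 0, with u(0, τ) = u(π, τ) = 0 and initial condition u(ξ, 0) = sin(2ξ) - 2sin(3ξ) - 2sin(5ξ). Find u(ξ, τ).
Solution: Substitute u = exp(2τ)w, i.e. w = exp(-2τ)u.
By the product rule, u_τ = exp(2τ)(w_τ + 2w), u_ξξ = exp(2τ)w_ξξ.
Substituting into the PDE and dividing by exp(2τ): w_τ + 2w = (1/2)w_ξξ + 2w.
The lower-order terms cancel, leaving the standard heat equation w_τ = (1/2)w_ξξ.
Initial data for w: w(ξ,0) = u(ξ,0) = sin(2ξ) - 2sin(3ξ) - 2sin(5ξ). The boundary conditions carry over: w(0,τ) = w(π,τ) = 0.
Solve for w:
  Using separation of variables w = X(ξ)T(τ):
  Eigenfunctions: sin(nξ), n = 1, 2, 3, ...
  General solution: w(ξ, τ) = Σ c_n sin(nξ) exp(-n² τ/2)
  Matching w(ξ,0) = sin(2ξ) - 2sin(3ξ) - 2sin(5ξ) term by term: c_2=1, c_3=-2, c_5=-2.
Hence w(ξ,τ) = exp(-2τ)sin(2ξ) - 2exp(-9τ/2)sin(3ξ) - 2exp(-25τ/2)sin(5ξ).
Transform back: u(ξ,τ) = exp(2τ)w(ξ,τ).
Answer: u(ξ, τ) = sin(2ξ) - 2exp(-5τ/2)sin(3ξ) - 2exp(-21τ/2)sin(5ξ)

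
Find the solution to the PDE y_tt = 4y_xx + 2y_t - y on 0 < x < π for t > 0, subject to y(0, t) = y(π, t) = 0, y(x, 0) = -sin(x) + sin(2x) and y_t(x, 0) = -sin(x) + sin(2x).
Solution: Substitute y = exp(t)u.
Then y_t = exp(t)(u_t + u), y_tt = exp(t)(u_tt + 2u_t + u), y_xx = exp(t)u_xx; substituting and dividing by exp(t), the lower-order terms cancel: u_tt = 4u_xx (standard wave equation).
Data for u: u(x,0) = y(x,0) = -sin(x) + sin(2x); u_t(x,0) = y_t(x,0) - y(x,0) = 0. The boundary conditions carry over: u(0,t) = u(π,t) = 0.
Separating variables: u = Σ [A_n cos(ω_n t) + B_n sin(ω_n t)] sin(nx), ω_n = 2n. From ICs: A_1=-1, A_2=1.
So u(x,t) = -sin(x)cos(2t) + sin(2x)cos(4t), and y(x,t) = exp(t)u(x,t).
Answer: y(x, t) = -exp(t)sin(x)cos(2t) + exp(t)sin(2x)cos(4t)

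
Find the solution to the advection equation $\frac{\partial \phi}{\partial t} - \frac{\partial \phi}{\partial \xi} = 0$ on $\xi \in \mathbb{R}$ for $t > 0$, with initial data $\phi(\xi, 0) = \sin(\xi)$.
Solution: By characteristics ($d\xi/dt = -1$), $\phi(\xi,t) = f(\xi + t)$ with $f = \phi( \cdot , 0)$.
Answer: $\phi(\xi, t) = \sin(\xi + t)$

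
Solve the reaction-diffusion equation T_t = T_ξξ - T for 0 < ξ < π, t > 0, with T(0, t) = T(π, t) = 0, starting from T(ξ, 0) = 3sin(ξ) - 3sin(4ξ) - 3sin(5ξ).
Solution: Substitute T = exp(-t)u, i.e. u = exp(t)T.
By the product rule, T_t = exp(-t)(u_t - u), T_ξξ = exp(-t)u_ξξ.
Substituting into the PDE and dividing by exp(-t): u_t - u = u_ξξ - u.
The lower-order terms cancel, leaving the standard heat equation u_t = u_ξξ.
Initial data for u: u(ξ,0) = T(ξ,0) = 3sin(ξ) - 3sin(4ξ) - 3sin(5ξ). The boundary conditions carry over: u(0,t) = u(π,t) = 0.
Solve for u:
  Using separation of variables u = X(ξ)G(t):
  Eigenfunctions: sin(nξ), n = 1, 2, 3, ...
  General solution: u(ξ, t) = Σ c_n sin(nξ) exp(-n² t)
  Matching u(ξ,0) = 3sin(ξ) - 3sin(4ξ) - 3sin(5ξ) term by term: c_1=3, c_4=-3, c_5=-3.
Hence u(ξ,t) = 3exp(-t)sin(ξ) - 3exp(-16t)sin(4ξ) - 3exp(-25t)sin(5ξ).
Transform back: T(ξ,t) = exp(-t)u(ξ,t).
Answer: T(ξ, t) = 3exp(-2t)sin(ξ) - 3exp(-17t)sin(4ξ) - 3exp(-26t)sin(5ξ)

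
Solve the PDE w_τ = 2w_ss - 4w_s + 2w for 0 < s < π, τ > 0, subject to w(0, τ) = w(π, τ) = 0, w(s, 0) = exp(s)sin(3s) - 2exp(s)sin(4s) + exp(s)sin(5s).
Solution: Substitute w = exp(s)u.
Then w_s = exp(s)(u_s + u), w_ss = exp(s)(u_ss + 2u_s + u), w_τ = exp(s)u_τ; substituting and dividing by exp(s), the lower-order terms cancel: u_τ = 2u_ss (standard heat equation).
Data for u: u(s,0) = exp(-s)w(s,0) = sin(3s) - 2sin(4s) + sin(5s). The boundary conditions carry over: u(0,τ) = u(π,τ) = 0.
Separating variables: u = Σ c_n exp(-2n²τ) sin(ns). From u(s,0) = sin(3s) - 2sin(4s) + sin(5s): c_3=1, c_4=-2, c_5=1.
So u(s,τ) = exp(-18τ)sin(3s) - 2exp(-32τ)sin(4s) + exp(-50τ)sin(5s), and w(s,τ) = exp(s)u(s,τ).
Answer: w(s, τ) = exp(s)exp(-18τ)sin(3s) - 2exp(s)exp(-32τ)sin(4s) + exp(s)exp(-50τ)sin(5s)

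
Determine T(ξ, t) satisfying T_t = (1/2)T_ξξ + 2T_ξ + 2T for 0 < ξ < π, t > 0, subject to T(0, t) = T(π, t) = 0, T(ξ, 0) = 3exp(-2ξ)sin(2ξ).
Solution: Substitute T = exp(-2ξ)u.
Then T_ξ = exp(-2ξ)(u_ξ - 2u), T_ξξ = exp(-2ξ)(u_ξξ - 4u_ξ + 4u), T_t = exp(-2ξ)u_t; substituting and dividing by exp(-2ξ), the lower-order terms cancel: u_t = (1/2)u_ξξ (standard heat equation).
Data for u: u(ξ,0) = exp(2ξ)T(ξ,0) = 3sin(2ξ). The boundary conditions carry over: u(0,t) = u(π,t) = 0.
Separating variables: u = Σ c_n exp(-n²t/2) sin(nξ). From u(ξ,0) = 3sin(2ξ): c_2=3.
So u(ξ,t) = 3exp(-2t)sin(2ξ), and T(ξ,t) = exp(-2ξ)u(ξ,t).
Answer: T(ξ, t) = 3exp(-2t)exp(-2ξ)sin(2ξ)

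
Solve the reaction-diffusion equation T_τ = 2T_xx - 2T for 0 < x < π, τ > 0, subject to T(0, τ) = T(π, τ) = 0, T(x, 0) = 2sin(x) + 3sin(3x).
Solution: Substitute T = exp(-2τ)u, i.e. u = exp(2τ)T.
By the product rule, T_τ = exp(-2τ)(u_τ - 2u), T_xx = exp(-2τ)u_xx.
Substituting into the PDE and dividing by exp(-2τ): u_τ - 2u = 2u_xx - 2u.
The lower-order terms cancel, leaving the standard heat equation u_τ = 2u_xx.
Initial data for u: u(x,0) = T(x,0) = 2sin(x) + 3sin(3x). The boundary conditions carry over: u(0,τ) = u(π,τ) = 0.
Solve for u:
  Using separation of variables u = X(x)G(τ):
  Eigenfunctions: sin(nx), n = 1, 2, 3, ...
  General solution: u(x, τ) = Σ c_n sin(nx) exp(-2n² τ)
  Matching u(x,0) = 2sin(x) + 3sin(3x) term by term: c_1=2, c_3=3.
Hence u(x,τ) = 2exp(-2τ)sin(x) + 3exp(-18τ)sin(3x).
Transform back: T(x,τ) = exp(-2τ)u(x,τ).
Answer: T(x, τ) = 2exp(-4τ)sin(x) + 3exp(-20τ)sin(3x)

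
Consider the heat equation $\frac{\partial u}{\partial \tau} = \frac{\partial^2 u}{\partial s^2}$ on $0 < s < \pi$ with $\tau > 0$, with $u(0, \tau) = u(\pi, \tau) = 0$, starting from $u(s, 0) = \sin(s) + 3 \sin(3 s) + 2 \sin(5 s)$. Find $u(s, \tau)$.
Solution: Using separation of variables $u = X(s)T(\tau)$:
Eigenfunctions: $\sin(ns)$, $n = 1, 2, 3, \ldots$
General solution: $u(s, \tau) = \sum c_n \sin(ns) e^{-n^2 \tau}$
Matching $u(s,0) = \sin(s) + 3 \sin(3 s) + 2 \sin(5 s)$ term by term: $c_1=1, c_3=3, c_5=2$.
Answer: $u(s, \tau) = e^{-\tau} \sin(s) + 3 e^{-9 \tau} \sin(3 s) + 2 e^{-25 \tau} \sin(5 s)$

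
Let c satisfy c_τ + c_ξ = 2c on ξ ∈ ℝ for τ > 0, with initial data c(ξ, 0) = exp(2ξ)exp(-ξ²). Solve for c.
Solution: Substitute c = exp(2ξ)u, i.e. u = exp(-2ξ)c.
By the product rule, c_ξ = exp(2ξ)(u_ξ + 2u), c_τ = exp(2ξ)u_τ.
Substituting into the PDE and dividing by exp(2ξ): u_τ + (u_ξ + 2u) = 2u.
The lower-order terms cancel, leaving the standard advection equation u_τ + u_ξ = 0.
Initial data for u: u(ξ,0) = exp(-2ξ)c(ξ,0) = exp(-ξ²).
Solve for u:
  By method of characteristics (waves move right with speed 1):
  Along characteristics ξ - τ = const, u is constant, so u(ξ,τ) = f(ξ - τ) with f = u(·, 0).
Hence u(ξ,τ) = exp(-(ξ - τ)²).
Transform back: c(ξ,τ) = exp(2ξ)u(ξ,τ).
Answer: c(ξ, τ) = exp(2ξ)exp(-(ξ - τ)²)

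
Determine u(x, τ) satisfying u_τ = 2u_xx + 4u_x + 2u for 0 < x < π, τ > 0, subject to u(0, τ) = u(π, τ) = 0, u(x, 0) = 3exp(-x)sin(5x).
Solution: Substitute u = exp(-x)w, i.e. w = exp(x)u.
By the product rule, u_x = exp(-x)(w_x - w), u_xx = exp(-x)(w_xx - 2w_x + w), u_τ = exp(-x)w_τ.
Substituting into the PDE and dividing by exp(-x): w_τ = 2(w_xx - 2w_x + w) + 4(w_x - w) + 2w.
The lower-order terms cancel, leaving the standard heat equation w_τ = 2w_xx.
Initial data for w: w(x,0) = exp(x)u(x,0) = 3sin(5x). The boundary conditions carry over: w(0,τ) = w(π,τ) = 0.
Solve for w:
  Using separation of variables w = X(x)T(τ):
  Eigenfunctions: sin(nx), n = 1, 2, 3, ...
  General solution: w(x, τ) = Σ c_n sin(nx) exp(-2n² τ)
  Matching w(x,0) = 3sin(5x) term by term: c_5=3.
Hence w(x,τ) = 3exp(-50τ)sin(5x).
Transform back: u(x,τ) = exp(-x)w(x,τ).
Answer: u(x, τ) = 3exp(-x)exp(-50τ)sin(5x)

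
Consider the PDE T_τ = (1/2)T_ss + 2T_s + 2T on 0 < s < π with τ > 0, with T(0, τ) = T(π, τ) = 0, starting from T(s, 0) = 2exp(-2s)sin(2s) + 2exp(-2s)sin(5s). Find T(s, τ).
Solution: Substitute T = exp(-2s)u, i.e. u = exp(2s)T.
By the product rule, T_s = exp(-2s)(u_s - 2u), T_ss = exp(-2s)(u_ss - 4u_s + 4u), T_τ = exp(-2s)u_τ.
Substituting into the PDE and dividing by exp(-2s): u_τ = (1/2)(u_ss - 4u_s + 4u) + 2(u_s - 2u) + 2u.
The lower-order terms cancel, leaving the standard heat equation u_τ = (1/2)u_ss.
Initial data for u: u(s,0) = exp(2s)T(s,0) = 2sin(2s) + 2sin(5s). The boundary conditions carry over: u(0,τ) = u(π,τ) = 0.
Solve for u:
  Using separation of variables u = X(s)G(τ):
  Eigenfunctions: sin(ns), n = 1, 2, 3, ...
  General solution: u(s, τ) = Σ c_n sin(ns) exp(-n² τ/2)
  Matching u(s,0) = 2sin(2s) + 2sin(5s) term by term: c_2=2, c_5=2.
Hence u(s,τ) = 2exp(-2τ)sin(2s) + 2exp(-25τ/2)sin(5s).
Transform back: T(s,τ) = exp(-2s)u(s,τ).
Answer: T(s, τ) = 2exp(-2s)exp(-2τ)sin(2s) + 2exp(-2s)exp(-25τ/2)sin(5s)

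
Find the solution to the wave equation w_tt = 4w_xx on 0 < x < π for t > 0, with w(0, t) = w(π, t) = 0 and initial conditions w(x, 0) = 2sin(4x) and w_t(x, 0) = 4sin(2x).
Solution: Using separation of variables w = X(x)T(t):
Eigenfunctions: sin(nx), n = 1, 2, 3, ...
General solution: w(x, t) = Σ [A_n cos(2n t) + B_n sin(2n t)] sin(nx)
From w(x,0) = 2sin(4x): A_4=2. From w_t(x,0) = 4sin(2x), using w_t(x,0) = Σ ω_n B_n sin(nx) with ω_n = 2n: B_2 = 4/4 = 1.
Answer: w(x, t) = sin(4t)sin(2x) + 2sin(4x)cos(8t)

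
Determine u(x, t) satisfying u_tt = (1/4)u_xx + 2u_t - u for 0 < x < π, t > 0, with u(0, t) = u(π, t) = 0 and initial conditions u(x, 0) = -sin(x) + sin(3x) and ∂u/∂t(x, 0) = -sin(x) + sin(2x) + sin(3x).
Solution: Substitute u = exp(t)w, i.e. w = exp(-t)u.
By the product rule, u_t = exp(t)(w_t + w), u_tt = exp(t)(w_tt + 2w_t + w), u_xx = exp(t)w_xx.
Substituting into the PDE and dividing by exp(t): w_tt + 2w_t + w = (1/4)w_xx + 2(w_t + w) - w.
The lower-order terms cancel, leaving the standard wave equation w_tt = (1/4)w_xx.
Initial data for w: w(x,0) = u(x,0) = -sin(x) + sin(3x); w_t(x,0) = u_t(x,0) - u(x,0) = sin(2x). The boundary conditions carry over: w(0,t) = w(π,t) = 0.
Solve for w:
  Using separation of variables w = X(x)T(t):
  Eigenfunctions: sin(nx), n = 1, 2, 3, ...
  General solution: w(x, t) = Σ [A_n cos(n t/2) + B_n sin(n t/2)] sin(nx)
  From w(x,0) = -sin(x) + sin(3x): A_1=-1, A_3=1. From w_t(x,0) = sin(2x), using w_t(x,0) = Σ ω_n B_n sin(nx) with ω_n = n/2: B_2 = 1/1 = 1.
Hence w(x,t) = sin(t)sin(2x) - sin(x)cos(t/2) + sin(3x)cos(3t/2).
Transform back: u(x,t) = exp(t)w(x,t).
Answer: u(x, t) = exp(t)sin(t)sin(2x) - exp(t)sin(x)cos(t/2) + exp(t)sin(3x)cos(3t/2)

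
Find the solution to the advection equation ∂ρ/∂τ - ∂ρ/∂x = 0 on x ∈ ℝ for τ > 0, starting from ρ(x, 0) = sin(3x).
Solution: By characteristics (dx/dτ = -1), ρ(x,τ) = f(x + τ) with f = ρ(·, 0).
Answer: ρ(x, τ) = sin(3x + 3τ)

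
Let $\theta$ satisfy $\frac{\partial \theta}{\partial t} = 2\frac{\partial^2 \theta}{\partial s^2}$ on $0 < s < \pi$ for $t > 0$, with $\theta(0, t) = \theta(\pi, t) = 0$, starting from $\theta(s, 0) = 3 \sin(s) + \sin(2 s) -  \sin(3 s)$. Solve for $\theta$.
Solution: Separating variables: $\theta = \sum c_n e^{-2n^2t} \sin(ns)$. From $\theta(s,0) = 3 \sin(s) + \sin(2 s) - \sin(3 s)$: $c_1=3, c_2=1, c_3=-1$.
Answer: $\theta(s, t) = 3 e^{-2 t} \sin(s) + e^{-8 t} \sin(2 s) -  e^{-18 t} \sin(3 s)$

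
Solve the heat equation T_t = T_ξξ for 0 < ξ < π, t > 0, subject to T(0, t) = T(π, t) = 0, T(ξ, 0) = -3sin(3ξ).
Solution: Using separation of variables T = X(ξ)G(t):
Eigenfunctions: sin(nξ), n = 1, 2, 3, ...
General solution: T(ξ, t) = Σ c_n sin(nξ) exp(-n² t)
Matching T(ξ,0) = -3sin(3ξ) term by term: c_3=-3.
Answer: T(ξ, t) = -3exp(-9t)sin(3ξ)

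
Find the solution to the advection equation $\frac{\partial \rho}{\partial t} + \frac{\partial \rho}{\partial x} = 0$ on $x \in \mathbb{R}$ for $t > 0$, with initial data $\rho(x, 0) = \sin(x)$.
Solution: By characteristics ($dx/dt = 1$), $\rho(x,t) = f(x - t)$ with $f = \rho( \cdot , 0)$.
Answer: $\rho(x, t) = - \sin(t - x)$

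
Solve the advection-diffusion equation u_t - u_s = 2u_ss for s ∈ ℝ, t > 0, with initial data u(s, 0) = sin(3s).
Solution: Moving frame: η = s + t, σ = t, u = w(η,σ), so u_t = w_σ + w_η and u_ss = w_ηη.
Hence u_t - u_s = w_σ and the PDE becomes the heat equation w_σ = 2w_ηη on η ∈ ℝ.
Initial data: w(η,0) = u(η,0) = sin(3η). Each mode sin(nη) decays as exp(-2n²σ) on ℝ, so w(η,σ) = Σ c_n exp(-2n²σ) sin(nη) with c_3=1: w(η,σ) = exp(-18σ)sin(3η).
Substituting back: u(s,t) = w(s + t, t).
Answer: u(s, t) = exp(-18t)sin(3s + 3t)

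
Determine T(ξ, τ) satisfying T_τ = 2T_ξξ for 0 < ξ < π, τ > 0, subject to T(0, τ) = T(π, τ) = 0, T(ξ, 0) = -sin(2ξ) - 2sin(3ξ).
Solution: Separating variables: T = Σ c_n exp(-2n²τ) sin(nξ). From T(ξ,0) = -sin(2ξ) - 2sin(3ξ): c_2=-1, c_3=-2.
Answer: T(ξ, τ) = -exp(-8τ)sin(2ξ) - 2exp(-18τ)sin(3ξ)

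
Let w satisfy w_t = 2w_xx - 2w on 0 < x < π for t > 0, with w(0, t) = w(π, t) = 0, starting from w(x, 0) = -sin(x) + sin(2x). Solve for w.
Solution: Substitute w = exp(-2t)u, i.e. u = exp(2t)w.
By the product rule, w_t = exp(-2t)(u_t - 2u), w_xx = exp(-2t)u_xx.
Substituting into the PDE and dividing by exp(-2t): u_t - 2u = 2u_xx - 2u.
The lower-order terms cancel, leaving the standard heat equation u_t = 2u_xx.
Initial data for u: u(x,0) = w(x,0) = -sin(x) + sin(2x). The boundary conditions carry over: u(0,t) = u(π,t) = 0.
Solve for u:
  Using separation of variables u = X(x)T(t):
  Eigenfunctions: sin(nx), n = 1, 2, 3, ...
  General solution: u(x, t) = Σ c_n sin(nx) exp(-2n² t)
  Matching u(x,0) = -sin(x) + sin(2x) term by term: c_1=-1, c_2=1.
Hence u(x,t) = -exp(-2t)sin(x) + exp(-8t)sin(2x).
Transform back: w(x,t) = exp(-2t)u(x,t).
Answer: w(x, t) = -exp(-4t)sin(x) + exp(-10t)sin(2x)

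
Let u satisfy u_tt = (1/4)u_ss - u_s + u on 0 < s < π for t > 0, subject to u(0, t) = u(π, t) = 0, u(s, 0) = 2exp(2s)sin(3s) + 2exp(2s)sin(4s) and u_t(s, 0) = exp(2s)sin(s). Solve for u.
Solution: Substitute u = exp(2s)w.
Then u_s = exp(2s)(w_s + 2w), u_ss = exp(2s)(w_ss + 4w_s + 4w), u_tt = exp(2s)w_tt; substituting and dividing by exp(2s), the lower-order terms cancel: w_tt = (1/4)w_ss (standard wave equation).
Data for w: w(s,0) = exp(-2s)u(s,0) = 2sin(3s) + 2sin(4s); w_t(s,0) = exp(-2s)u_t(s,0) = sin(s). The boundary conditions carry over: w(0,t) = w(π,t) = 0.
Separating variables: w = Σ [A_n cos(ω_n t) + B_n sin(ω_n t)] sin(ns), ω_n = n/2. From ICs (B_n = velocity coefficient / ω_n): A_3=2, A_4=2, B_1=2.
So w(s,t) = 2sin(s)sin(t/2) + 2sin(3s)cos(3t/2) + 2sin(4s)cos(2t), and u(s,t) = exp(2s)w(s,t).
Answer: u(s, t) = 2exp(2s)sin(s)sin(t/2) + 2exp(2s)sin(3s)cos(3t/2) + 2exp(2s)sin(4s)cos(2t)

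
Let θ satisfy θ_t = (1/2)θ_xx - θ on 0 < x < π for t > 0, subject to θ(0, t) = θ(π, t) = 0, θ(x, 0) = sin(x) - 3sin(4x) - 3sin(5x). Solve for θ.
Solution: Substitute θ = exp(-t)u.
Then θ_t = exp(-t)(u_t - u), θ_xx = exp(-t)u_xx; substituting and dividing by exp(-t), the lower-order terms cancel: u_t = (1/2)u_xx (standard heat equation).
Data for u: u(x,0) = θ(x,0) = sin(x) - 3sin(4x) - 3sin(5x). The boundary conditions carry over: u(0,t) = u(π,t) = 0.
Separating variables: u = Σ c_n exp(-n²t/2) sin(nx). From u(x,0) = sin(x) - 3sin(4x) - 3sin(5x): c_1=1, c_4=-3, c_5=-3.
So u(x,t) = -3exp(-8t)sin(4x) + exp(-t/2)sin(x) - 3exp(-25t/2)sin(5x), and θ(x,t) = exp(-t)u(x,t).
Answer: θ(x, t) = -3exp(-9t)sin(4x) + exp(-3t/2)sin(x) - 3exp(-27t/2)sin(5x)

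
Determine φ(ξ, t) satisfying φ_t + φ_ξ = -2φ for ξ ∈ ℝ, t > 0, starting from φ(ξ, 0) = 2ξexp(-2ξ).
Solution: Substitute φ = exp(-2ξ)u, i.e. u = exp(2ξ)φ.
By the product rule, φ_ξ = exp(-2ξ)(u_ξ - 2u), φ_t = exp(-2ξ)u_t.
Substituting into the PDE and dividing by exp(-2ξ): u_t + (u_ξ - 2u) = -2u.
The lower-order terms cancel, leaving the standard advection equation u_t + u_ξ = 0.
Initial data for u: u(ξ,0) = exp(2ξ)φ(ξ,0) = 2ξ.
Solve for u:
  By method of characteristics (waves move right with speed 1):
  Along characteristics ξ - t = const, u is constant, so u(ξ,t) = f(ξ - t) with f = u(·, 0).
Hence u(ξ,t) = -2t + 2ξ.
Transform back: φ(ξ,t) = exp(-2ξ)u(ξ,t).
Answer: φ(ξ, t) = -2texp(-2ξ) + 2ξexp(-2ξ)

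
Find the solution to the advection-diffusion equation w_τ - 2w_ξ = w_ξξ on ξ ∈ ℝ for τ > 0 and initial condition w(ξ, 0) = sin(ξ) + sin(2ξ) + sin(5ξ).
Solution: Change to a moving frame: let η = ξ + 2τ, σ = τ and write w(ξ,τ) = u(η,σ).
By the chain rule w_τ = u_σ + 2u_η, w_ξ = u_η, w_ξξ = u_ηη.
Then w_τ - 2w_ξ = u_σ: the advection term cancels and the PDE becomes the heat equation u_σ = u_ηη on η ∈ ℝ.
Initial data: u(η,0) = w(η,0) = sin(η) + sin(2η) + sin(5η).
On η ∈ ℝ each mode satisfies (sin(nη))″ = -n² sin(nη), so exp(-n²σ) sin(nη) solves the heat equation; by superposition u(η,σ) = Σ c_n exp(-n²σ) sin(nη).
Reading off the coefficients: c_1=1, c_2=1, c_5=1, so u(η,σ) = exp(-σ)sin(η) + exp(-4σ)sin(2η) + exp(-25σ)sin(5η).
Substituting back η = ξ + 2τ, σ = τ: w(ξ,τ) = u(ξ + 2τ, τ).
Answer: w(ξ, τ) = exp(-τ)sin(ξ + 2τ) + exp(-4τ)sin(2ξ + 4τ) + exp(-25τ)sin(5ξ + 10τ)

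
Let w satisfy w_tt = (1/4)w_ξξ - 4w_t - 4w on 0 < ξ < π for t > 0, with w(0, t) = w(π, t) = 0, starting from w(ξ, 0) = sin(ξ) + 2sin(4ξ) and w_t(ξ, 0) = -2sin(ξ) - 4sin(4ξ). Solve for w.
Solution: Substitute w = exp(-2t)u, i.e. u = exp(2t)w.
By the product rule, w_t = exp(-2t)(u_t - 2u), w_tt = exp(-2t)(u_tt - 4u_t + 4u), w_ξξ = exp(-2t)u_ξξ.
Substituting into the PDE and dividing by exp(-2t): u_tt - 4u_t + 4u = (1/4)u_ξξ - 4(u_t - 2u) - 4u.
The lower-order terms cancel, leaving the standard wave equation u_tt = (1/4)u_ξξ.
Initial data for u: u(ξ,0) = w(ξ,0) = sin(ξ) + 2sin(4ξ); u_t(ξ,0) = w_t(ξ,0) + 2w(ξ,0) = 0. The boundary conditions carry over: u(0,t) = u(π,t) = 0.
Solve for u:
  Using separation of variables u = X(ξ)T(t):
  Eigenfunctions: sin(nξ), n = 1, 2, 3, ...
  General solution: u(ξ, t) = Σ [A_n cos(n t/2) + B_n sin(n t/2)] sin(nξ)
  From u(ξ,0) = sin(ξ) + 2sin(4ξ): A_1=1, A_4=2. From u_t(ξ,0) = 0: all B_n = 0.
Hence u(ξ,t) = sin(ξ)cos(t/2) + 2sin(4ξ)cos(2t).
Transform back: w(ξ,t) = exp(-2t)u(ξ,t).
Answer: w(ξ, t) = exp(-2t)sin(ξ)cos(t/2) + 2exp(-2t)sin(4ξ)cos(2t)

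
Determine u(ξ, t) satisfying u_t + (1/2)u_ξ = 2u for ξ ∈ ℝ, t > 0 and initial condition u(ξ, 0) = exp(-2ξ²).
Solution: Substitute u = exp(2t)w, i.e. w = exp(-2t)u.
By the product rule, u_t = exp(2t)(w_t + 2w), u_ξ = exp(2t)w_ξ.
Substituting into the PDE and dividing by exp(2t): w_t + 2w + (1/2)w_ξ = 2w.
The lower-order terms cancel, leaving the standard advection equation w_t + (1/2)w_ξ = 0.
Initial data for w: w(ξ,0) = u(ξ,0) = exp(-2ξ²).
Solve for w:
  By method of characteristics (waves move right with speed 1/2):
  Along characteristics ξ - (1/2)t = const, w is constant, so w(ξ,t) = f(ξ - (1/2)t) with f = w(·, 0).
Hence w(ξ,t) = exp(-2(-t/2 + ξ)²).
Transform back: u(ξ,t) = exp(2t)w(ξ,t).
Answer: u(ξ, t) = exp(2t)exp(-2(-t/2 + ξ)²)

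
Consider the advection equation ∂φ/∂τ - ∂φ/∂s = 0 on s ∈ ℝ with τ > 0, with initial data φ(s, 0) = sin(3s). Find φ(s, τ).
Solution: By characteristics (ds/dτ = -1), φ(s,τ) = f(s + τ) with f = φ(·, 0).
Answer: φ(s, τ) = sin(3s + 3τ)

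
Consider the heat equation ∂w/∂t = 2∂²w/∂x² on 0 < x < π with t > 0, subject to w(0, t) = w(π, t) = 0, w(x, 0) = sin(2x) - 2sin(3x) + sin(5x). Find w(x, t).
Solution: Using separation of variables w = X(x)T(t):
Eigenfunctions: sin(nx), n = 1, 2, 3, ...
General solution: w(x, t) = Σ c_n sin(nx) exp(-2n² t)
Matching w(x,0) = sin(2x) - 2sin(3x) + sin(5x) term by term: c_2=1, c_3=-2, c_5=1.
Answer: w(x, t) = exp(-8t)sin(2x) - 2exp(-18t)sin(3x) + exp(-50t)sin(5x)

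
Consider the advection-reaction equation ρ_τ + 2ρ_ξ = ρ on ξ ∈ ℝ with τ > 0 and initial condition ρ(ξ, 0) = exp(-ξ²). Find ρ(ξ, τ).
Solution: Substitute ρ = exp(τ)u, i.e. u = exp(-τ)ρ.
By the product rule, ρ_τ = exp(τ)(u_τ + u), ρ_ξ = exp(τ)u_ξ.
Substituting into the PDE and dividing by exp(τ): u_τ + u + 2u_ξ = u.
The lower-order terms cancel, leaving the standard advection equation u_τ + 2u_ξ = 0.
Initial data for u: u(ξ,0) = ρ(ξ,0) = exp(-ξ²).
Solve for u:
  By method of characteristics (waves move right with speed 2):
  Along characteristics ξ - 2τ = const, u is constant, so u(ξ,τ) = f(ξ - 2τ) with f = u(·, 0).
Hence u(ξ,τ) = exp(-(ξ - 2τ)²).
Transform back: ρ(ξ,τ) = exp(τ)u(ξ,τ).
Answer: ρ(ξ, τ) = exp(τ)exp(-(ξ - 2τ)²)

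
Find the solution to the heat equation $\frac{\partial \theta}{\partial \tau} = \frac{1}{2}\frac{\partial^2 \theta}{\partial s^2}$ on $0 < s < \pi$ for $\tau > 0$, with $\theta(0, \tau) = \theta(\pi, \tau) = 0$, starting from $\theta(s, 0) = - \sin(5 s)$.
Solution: Using separation of variables $\theta = X(s)G(\tau)$:
Eigenfunctions: $\sin(ns)$, $n = 1, 2, 3, \ldots$
General solution: $\theta(s, \tau) = \sum c_n \sin(ns) e^{-n^2 \tau/2}$
Matching $\theta(s,0) = - \sin(5 s)$ term by term: $c_5=-1$.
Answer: $\theta(s, \tau) = - e^{-25 \tau/2} \sin(5 s)$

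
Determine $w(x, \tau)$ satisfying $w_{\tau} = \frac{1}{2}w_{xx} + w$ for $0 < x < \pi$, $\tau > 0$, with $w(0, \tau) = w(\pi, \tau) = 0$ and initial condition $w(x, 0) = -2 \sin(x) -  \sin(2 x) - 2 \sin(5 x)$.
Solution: Substitute $w = e^{\tau}u$.
Then $w_{\tau} = e^{\tau}(u_{\tau} + u)$, $w_{xx} = e^{\tau}u_{xx}$; substituting and dividing by $e^{\tau}$, the lower-order terms cancel: $u_{\tau} = \frac{1}{2}u_{xx}$ (standard heat equation).
Data for $u$: $u(x,0) = w(x,0) = -2 \sin(x) - \sin(2 x) - 2 \sin(5 x)$. The boundary conditions carry over: $u(0,\tau) = u(\pi,\tau) = 0$.
Separating variables: $u = \sum c_n e^{-n^2\tau/2} \sin(nx)$. From $u(x,0) = -2 \sin(x) - \sin(2 x) - 2 \sin(5 x)$: $c_1=-2, c_2=-1, c_5=-2$.
So $u(x,\tau) = - e^{-2 \tau} \sin(2 x) - 2 e^{-\tau/2} \sin(x) - 2 e^{-25 \tau/2} \sin(5 x)$, and $w(x,\tau) = e^{\tau}u(x,\tau)$.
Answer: $w(x, \tau) = -2 e^{\tau/2} \sin(x) -  e^{-\tau} \sin(2 x) - 2 e^{-23 \tau/2} \sin(5 x)$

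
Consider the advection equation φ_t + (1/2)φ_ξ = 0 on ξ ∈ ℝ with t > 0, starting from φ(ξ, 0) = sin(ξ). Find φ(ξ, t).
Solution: By method of characteristics (waves move right with speed 1/2):
Along characteristics ξ - (1/2)t = const, φ is constant, so φ(ξ,t) = f(ξ - (1/2)t) with f = φ(·, 0).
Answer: φ(ξ, t) = -sin(t/2 - ξ)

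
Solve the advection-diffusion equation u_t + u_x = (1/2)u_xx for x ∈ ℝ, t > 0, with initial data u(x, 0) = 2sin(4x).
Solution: Change to a moving frame: let η = x - t, σ = t and write u(x,t) = w(η,σ).
By the chain rule u_t = w_σ - w_η, u_x = w_η, u_xx = w_ηη.
Then u_t + u_x = w_σ: the advection term cancels and the PDE becomes the heat equation w_σ = (1/2)w_ηη on η ∈ ℝ.
Initial data: w(η,0) = u(η,0) = 2sin(4η).
On η ∈ ℝ each mode satisfies (sin(nη))″ = -n² sin(nη), so exp(-n²σ/2) sin(nη) solves the heat equation; by superposition w(η,σ) = Σ c_n exp(-n²σ/2) sin(nη).
Reading off the coefficients: c_4=2, so w(η,σ) = 2exp(-8σ)sin(4η).
Substituting back η = x - t, σ = t: u(x,t) = w(x - t, t).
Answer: u(x, t) = -2exp(-8t)sin(4t - 4x)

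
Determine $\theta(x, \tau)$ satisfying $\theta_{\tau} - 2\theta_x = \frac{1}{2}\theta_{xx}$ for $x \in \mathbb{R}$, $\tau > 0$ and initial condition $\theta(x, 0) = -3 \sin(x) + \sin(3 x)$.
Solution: Moving frame: $\eta = x + 2\tau$, $\sigma = \tau$, $\theta = u(\eta,\sigma)$, so $\theta_{\tau} = u_{\sigma} + 2u_{\eta}$ and $\theta_{xx} = u_{\eta\eta}$.
Hence $\theta_{\tau} - 2\theta_x = u_{\sigma}$ and the PDE becomes the heat equation $u_{\sigma} = \frac{1}{2}u_{\eta\eta}$ on $\eta \in \mathbb{R}$.
Initial data: $u(\eta,0) = \theta(\eta,0) = -3 \sin(\eta) + \sin(3 \eta)$. Each mode $\sin(n\eta)$ decays as $e^{-n^2\sigma/2}$ on $\mathbb{R}$, so $u(\eta,\sigma) = \sum c_n e^{-n^2\sigma/2} \sin(n\eta)$ with $c_1=-3, c_3=1$: $u(\eta,\sigma) = -3 e^{-\sigma/2} \sin(\eta) + e^{-9 \sigma/2} \sin(3 \eta)$.
Substituting back: $\theta(x,\tau) = u(x + 2\tau, \tau)$.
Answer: $\theta(x, \tau) = -3 e^{-\tau/2} \sin(2 \tau + x) + e^{-9 \tau/2} \sin(6 \tau + 3 x)$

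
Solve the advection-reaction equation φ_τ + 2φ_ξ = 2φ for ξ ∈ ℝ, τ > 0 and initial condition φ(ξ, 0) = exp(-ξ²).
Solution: Substitute φ = exp(2τ)u, i.e. u = exp(-2τ)φ.
By the product rule, φ_τ = exp(2τ)(u_τ + 2u), φ_ξ = exp(2τ)u_ξ.
Substituting into the PDE and dividing by exp(2τ): u_τ + 2u + 2u_ξ = 2u.
The lower-order terms cancel, leaving the standard advection equation u_τ + 2u_ξ = 0.
Initial data for u: u(ξ,0) = φ(ξ,0) = exp(-ξ²).
Solve for u:
  By method of characteristics (waves move right with speed 2):
  Along characteristics ξ - 2τ = const, u is constant, so u(ξ,τ) = f(ξ - 2τ) with f = u(·, 0).
Hence u(ξ,τ) = exp(-(ξ - 2τ)²).
Transform back: φ(ξ,τ) = exp(2τ)u(ξ,τ).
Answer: φ(ξ, τ) = exp(2τ)exp(-(ξ - 2τ)²)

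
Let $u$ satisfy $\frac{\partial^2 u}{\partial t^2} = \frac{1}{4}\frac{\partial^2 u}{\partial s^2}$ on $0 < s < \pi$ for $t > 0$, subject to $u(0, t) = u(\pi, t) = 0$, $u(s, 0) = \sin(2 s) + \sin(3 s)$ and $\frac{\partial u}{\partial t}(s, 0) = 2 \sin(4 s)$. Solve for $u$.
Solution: Using separation of variables $u = X(s)T(t)$:
Eigenfunctions: $\sin(ns)$, $n = 1, 2, 3, \ldots$
General solution: $u(s, t) = \sum [A_n \cos(n t/2) + B_n \sin(n t/2)] \sin(ns)$
From $u(s,0) = \sin(2 s) + \sin(3 s)$: $A_2=1, A_3=1$. From $u_t(s,0) = 2 \sin(4 s)$, using $u_t(s,0) = \sum \omega_n B_n \sin(ns)$ with $\omega_n = n/2$: $B_4 = 2/2 = 1$.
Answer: $u(s, t) = \sin(2 s) \cos(t) + \sin(3 s) \cos(3 t/2) + \sin(4 s) \sin(2 t)$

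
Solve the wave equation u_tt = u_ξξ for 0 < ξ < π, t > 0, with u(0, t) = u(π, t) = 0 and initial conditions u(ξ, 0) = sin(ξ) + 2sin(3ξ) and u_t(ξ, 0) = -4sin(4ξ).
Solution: Using separation of variables u = X(ξ)T(t):
Eigenfunctions: sin(nξ), n = 1, 2, 3, ...
General solution: u(ξ, t) = Σ [A_n cos(n t) + B_n sin(n t)] sin(nξ)
From u(ξ,0) = sin(ξ) + 2sin(3ξ): A_1=1, A_3=2. From u_t(ξ,0) = -4sin(4ξ), using u_t(ξ,0) = Σ ω_n B_n sin(nξ) with ω_n = n: B_4 = (-4)/4 = -1.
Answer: u(ξ, t) = -sin(4t)sin(4ξ) + sin(ξ)cos(t) + 2sin(3ξ)cos(3t)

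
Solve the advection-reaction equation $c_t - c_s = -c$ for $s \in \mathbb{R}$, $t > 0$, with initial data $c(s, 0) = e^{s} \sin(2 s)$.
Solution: Substitute $c = e^{s}u$.
Then $c_s = e^{s}(u_s + u)$, $c_t = e^{s}u_t$; substituting and dividing by $e^{s}$, the lower-order terms cancel: $u_t - u_s = 0$ (standard advection equation).
Data for $u$: $u(s,0) = e^{-s}c(s,0) = \sin(2 s)$.
By characteristics ($ds/dt = -1$), $u(s,t) = f(s + t)$ with $f = u( \cdot , 0)$.
So $u(s,t) = \sin(2 s + 2 t)$, and $c(s,t) = e^{s}u(s,t)$.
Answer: $c(s, t) = e^{s} \sin(2 s + 2 t)$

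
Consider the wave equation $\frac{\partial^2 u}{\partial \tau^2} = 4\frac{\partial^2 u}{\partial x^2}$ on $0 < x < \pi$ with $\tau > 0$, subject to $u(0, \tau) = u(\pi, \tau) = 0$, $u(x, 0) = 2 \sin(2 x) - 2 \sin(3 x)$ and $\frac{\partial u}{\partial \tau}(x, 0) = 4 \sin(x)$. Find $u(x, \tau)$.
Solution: Separating variables: $u = \sum [A_n \cos(\omega_n \tau) + B_n \sin(\omega_n \tau)] \sin(nx)$, $\omega_n = 2n$. From ICs ($B_n$ = velocity coefficient / $\omega_n$): $A_2=2, A_3=-2, B_1=2$.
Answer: $u(x, \tau) = 2 \sin(2 \tau) \sin(x) + 2 \sin(2 x) \cos(4 \tau) - 2 \sin(3 x) \cos(6 \tau)$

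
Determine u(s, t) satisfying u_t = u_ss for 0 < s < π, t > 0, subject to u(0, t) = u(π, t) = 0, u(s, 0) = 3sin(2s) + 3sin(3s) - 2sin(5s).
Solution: Using separation of variables u = X(s)T(t):
Eigenfunctions: sin(ns), n = 1, 2, 3, ...
General solution: u(s, t) = Σ c_n sin(ns) exp(-n² t)
Matching u(s,0) = 3sin(2s) + 3sin(3s) - 2sin(5s) term by term: c_2=3, c_3=3, c_5=-2.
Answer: u(s, t) = 3exp(-4t)sin(2s) + 3exp(-9t)sin(3s) - 2exp(-25t)sin(5s)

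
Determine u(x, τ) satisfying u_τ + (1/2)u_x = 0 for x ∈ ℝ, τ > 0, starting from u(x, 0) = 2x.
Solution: By method of characteristics (waves move right with speed 1/2):
Along characteristics x - (1/2)τ = const, u is constant, so u(x,τ) = f(x - (1/2)τ) with f = u(·, 0).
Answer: u(x, τ) = 2x - τ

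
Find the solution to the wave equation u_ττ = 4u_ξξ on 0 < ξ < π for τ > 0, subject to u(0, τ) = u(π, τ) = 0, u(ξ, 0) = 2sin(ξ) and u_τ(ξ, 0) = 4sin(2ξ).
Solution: Using separation of variables u = X(ξ)T(τ):
Eigenfunctions: sin(nξ), n = 1, 2, 3, ...
General solution: u(ξ, τ) = Σ [A_n cos(2n τ) + B_n sin(2n τ)] sin(nξ)
From u(ξ,0) = 2sin(ξ): A_1=2. From u_τ(ξ,0) = 4sin(2ξ), using u_τ(ξ,0) = Σ ω_n B_n sin(nξ) with ω_n = 2n: B_2 = 4/4 = 1.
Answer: u(ξ, τ) = 2sin(ξ)cos(2τ) + sin(2ξ)sin(4τ)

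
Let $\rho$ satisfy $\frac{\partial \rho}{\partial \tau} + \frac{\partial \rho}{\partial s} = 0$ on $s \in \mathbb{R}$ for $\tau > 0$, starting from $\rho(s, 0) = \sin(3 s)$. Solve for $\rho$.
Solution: By method of characteristics (waves move right with speed 1):
Along characteristics $s - \tau =$ const, $\rho$ is constant, so $\rho(s,\tau) = f(s - \tau)$ with $f = \rho( \cdot , 0)$.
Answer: $\rho(s, \tau) = - \sin(3 \tau - 3 s)$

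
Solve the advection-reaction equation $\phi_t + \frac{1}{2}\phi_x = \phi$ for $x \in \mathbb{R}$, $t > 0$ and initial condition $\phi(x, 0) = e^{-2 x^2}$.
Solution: Substitute $\phi = e^{t}u$, i.e. $u = e^{-t}\phi$.
By the product rule, $\phi_t = e^{t}(u_t + u)$, $\phi_x = e^{t}u_x$.
Substituting into the PDE and dividing by $e^{t}$: $u_t + u + \frac{1}{2}u_x = u$.
The lower-order terms cancel, leaving the standard advection equation $u_t + \frac{1}{2}u_x = 0$.
Initial data for $u$: $u(x,0) = \phi(x,0) = e^{-2 x^2}$.
Solve for $u$:
  By method of characteristics (waves move right with speed 1/2):
  Along characteristics $x - \frac{1}{2}t =$ const, $u$ is constant, so $u(x,t) = f(x - \frac{1}{2}t)$ with $f = u( \cdot , 0)$.
Hence $u(x,t) = e^{-2 (-t/2 + x)^2}$.
Transform back: $\phi(x,t) = e^{t}u(x,t)$.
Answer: $\phi(x, t) = e^{t} e^{-2 (-t/2 + x)^2}$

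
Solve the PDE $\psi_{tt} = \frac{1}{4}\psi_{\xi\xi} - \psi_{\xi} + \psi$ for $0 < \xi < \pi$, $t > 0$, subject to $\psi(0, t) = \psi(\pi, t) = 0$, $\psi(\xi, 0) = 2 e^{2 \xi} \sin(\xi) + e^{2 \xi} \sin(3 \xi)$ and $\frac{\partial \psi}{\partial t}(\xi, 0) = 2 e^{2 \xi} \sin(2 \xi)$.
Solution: Substitute $\psi = e^{2\xi}u$.
Then $\psi_{\xi} = e^{2\xi}(u_{\xi} + 2u)$, $\psi_{\xi\xi} = e^{2\xi}(u_{\xi\xi} + 4u_{\xi} + 4u)$, $\psi_{tt} = e^{2\xi}u_{tt}$; substituting and dividing by $e^{2\xi}$, the lower-order terms cancel: $u_{tt} = \frac{1}{4}u_{\xi\xi}$ (standard wave equation).
Data for $u$: $u(\xi,0) = e^{-2\xi}\psi(\xi,0) = 2 \sin(\xi) + \sin(3 \xi)$; $u_t(\xi,0) = e^{-2\xi}\psi_t(\xi,0) = 2 \sin(2 \xi)$. The boundary conditions carry over: $u(0,t) = u(\pi,t) = 0$.
Separating variables: $u = \sum [A_n \cos(\omega_n t) + B_n \sin(\omega_n t)] \sin(n\xi)$, $\omega_n = n/2$. From ICs ($B_n$ = velocity coefficient / $\omega_n$): $A_1=2, A_3=1, B_2=2$.
So $u(\xi,t) = 2 \sin(t) \sin(2 \xi) + 2 \sin(\xi) \cos(t/2) + \sin(3 \xi) \cos(3 t/2)$, and $\psi(\xi,t) = e^{2\xi}u(\xi,t)$.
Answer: $\psi(\xi, t) = 2 e^{2 \xi} \sin(\xi) \cos(t/2) + 2 e^{2 \xi} \sin(2 \xi) \sin(t) + e^{2 \xi} \sin(3 \xi) \cos(3 t/2)$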